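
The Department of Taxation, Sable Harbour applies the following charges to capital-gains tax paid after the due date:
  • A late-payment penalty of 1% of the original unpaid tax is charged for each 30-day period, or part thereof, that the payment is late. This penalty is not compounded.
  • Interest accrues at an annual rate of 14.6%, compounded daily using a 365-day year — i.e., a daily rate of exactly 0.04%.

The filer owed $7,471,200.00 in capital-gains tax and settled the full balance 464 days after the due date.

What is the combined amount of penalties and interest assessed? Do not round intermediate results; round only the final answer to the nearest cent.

$2,718,739.12

Penalty periods: ⌈464/30⌉ = 16; penalty = 16 × 1% × $7,471,200.00 = $1,195,392.00
Interest: $7,471,200.00 × ((1 + 0.0004)^464 − 1) = $7,471,200.00 × 0.20389591… = $1,523,347.1249…
Penalties + interest = $1,195,392.0000 + $1,523,347.1249… = $2,718,739.12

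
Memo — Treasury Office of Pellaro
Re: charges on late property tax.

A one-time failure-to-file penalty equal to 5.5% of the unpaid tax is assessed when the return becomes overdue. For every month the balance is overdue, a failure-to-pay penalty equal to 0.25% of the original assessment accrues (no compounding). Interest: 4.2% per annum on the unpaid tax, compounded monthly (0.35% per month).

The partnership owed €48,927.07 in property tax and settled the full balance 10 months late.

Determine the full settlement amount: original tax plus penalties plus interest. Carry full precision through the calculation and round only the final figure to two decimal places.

€54,580.91

Failure-to-file penalty: 5.5% × €48,927.07 = €2,690.99…
Failure-to-pay penalty: 10 × 0.25% × €48,927.07 = €1,223.18…
Interest: €48,927.07 × ((1 + 0.0035)^10 − 1) = €48,927.07 × 0.0355564… = €1,739.6718…
Total = €48,927.07 + €3,914.1656 + €1,739.6718… = €54,580.91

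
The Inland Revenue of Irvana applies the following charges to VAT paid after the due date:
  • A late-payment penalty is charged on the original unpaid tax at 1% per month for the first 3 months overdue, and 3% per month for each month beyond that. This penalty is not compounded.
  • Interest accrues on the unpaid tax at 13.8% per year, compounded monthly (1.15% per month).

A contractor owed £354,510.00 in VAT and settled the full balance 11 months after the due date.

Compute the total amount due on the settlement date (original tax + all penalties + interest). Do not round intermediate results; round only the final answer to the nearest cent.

£497,742.87

Penalty, months 1–3: 3 × 1% × £354,510.00 = £10,635.30
Penalty, months 4–11: 8 × 3% × £354,510.00 = £85,082.40
Interest: £354,510.00 × ((1 + 0.0115)^11 − 1) = £354,510.00 × 0.1340306… = £47,515.1739…
Total = £354,510.00 + £95,717.7000 + £47,515.1739… = £497,742.87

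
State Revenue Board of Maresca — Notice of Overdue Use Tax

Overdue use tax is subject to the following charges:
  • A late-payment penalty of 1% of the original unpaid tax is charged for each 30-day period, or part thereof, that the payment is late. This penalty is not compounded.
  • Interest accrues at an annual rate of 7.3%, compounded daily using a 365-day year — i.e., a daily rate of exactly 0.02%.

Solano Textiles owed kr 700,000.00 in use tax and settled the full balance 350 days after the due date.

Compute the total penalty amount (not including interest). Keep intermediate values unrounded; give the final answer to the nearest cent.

Penalty periods: ⌈350/30⌉ = 12; penalty = 12 × 1% × kr 700,000.00 = kr 84,000.00

kr 84,000.00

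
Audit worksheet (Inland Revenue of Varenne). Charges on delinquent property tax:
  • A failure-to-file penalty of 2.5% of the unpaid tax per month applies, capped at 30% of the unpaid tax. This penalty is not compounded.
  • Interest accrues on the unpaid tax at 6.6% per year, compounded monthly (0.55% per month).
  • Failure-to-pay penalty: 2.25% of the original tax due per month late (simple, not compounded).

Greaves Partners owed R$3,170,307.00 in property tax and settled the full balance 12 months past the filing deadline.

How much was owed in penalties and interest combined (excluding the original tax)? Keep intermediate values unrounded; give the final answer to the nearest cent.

Failure-to-file: 12 × 2.5% × R$3,170,307.00 = R$951,092.10, capped at 30% × R$3,170,307.00 = R$951,092.10
Failure-to-pay penalty: 12 × 2.25% × R$3,170,307.00 = R$855,982.89
Interest: R$3,170,307.00 × ((1 + 0.0055)^12 − 1) = R$3,170,307.00 × 0.0680336… = R$215,687.2698…
Penalties + interest = R$1,807,074.9900 + R$215,687.2698… = R$2,022,762.26

R$2,022,762.26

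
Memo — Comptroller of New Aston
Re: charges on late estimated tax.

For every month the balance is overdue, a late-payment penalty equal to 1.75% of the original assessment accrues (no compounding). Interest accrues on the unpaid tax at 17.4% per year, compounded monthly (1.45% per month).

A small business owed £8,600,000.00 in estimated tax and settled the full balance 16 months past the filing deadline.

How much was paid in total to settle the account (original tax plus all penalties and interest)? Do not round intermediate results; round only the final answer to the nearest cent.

Late-payment penalty: 16 × 1.75% × £8,600,000.00 = £2,408,000.00
Interest: £8,600,000.00 × ((1 + 0.0145)^16 − 1) = £8,600,000.00 × 0.2590206… = £2,227,576.8072…
Total = £8,600,000.00 + £2,408,000.0000 + £2,227,576.8072… = £13,235,576.81

£13,235,576.81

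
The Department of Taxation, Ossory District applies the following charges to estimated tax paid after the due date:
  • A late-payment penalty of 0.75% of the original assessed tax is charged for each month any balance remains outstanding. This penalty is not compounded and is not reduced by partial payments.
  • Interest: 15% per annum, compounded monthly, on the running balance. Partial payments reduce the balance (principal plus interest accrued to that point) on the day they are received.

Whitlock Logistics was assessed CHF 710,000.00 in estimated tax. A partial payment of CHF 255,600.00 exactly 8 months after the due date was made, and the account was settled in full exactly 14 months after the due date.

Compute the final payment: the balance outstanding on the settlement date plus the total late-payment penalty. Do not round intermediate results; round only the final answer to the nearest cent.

CHF 644,038.73

Monthly rate = 15% ÷ 12 = 1.25%
Balance at month 8: CHF 710,000.0000 × (1 + 0.0125)^8 = CHF 784,185.1318…
After CHF 255,600.00 payment: CHF 784,185.1318… − CHF 255,600.00 = CHF 528,585.1318…
Balance at month 14: CHF 528,585.1318… × (1 + 0.0125)^6 = CHF 569,488.7305…
Penalty: 14 × 0.75% × CHF 710,000.00 = CHF 74,550.00
Final settlement = outstanding balance + penalty = CHF 569,488.7305… + CHF 74,550.00 = CHF 644,038.73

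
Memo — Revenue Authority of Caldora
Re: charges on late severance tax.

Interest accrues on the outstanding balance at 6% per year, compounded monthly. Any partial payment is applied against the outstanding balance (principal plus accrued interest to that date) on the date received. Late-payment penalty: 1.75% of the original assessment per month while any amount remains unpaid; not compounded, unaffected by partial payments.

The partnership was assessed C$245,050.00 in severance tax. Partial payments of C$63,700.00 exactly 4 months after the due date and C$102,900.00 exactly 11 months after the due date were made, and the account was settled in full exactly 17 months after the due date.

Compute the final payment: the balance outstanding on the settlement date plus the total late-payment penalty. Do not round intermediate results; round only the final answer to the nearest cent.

Monthly rate = 6% ÷ 12 = 0.5%
Balance at month 4: C$245,050.0000 × (1 + 0.005)^4 = C$249,987.8802…
After C$63,700.00 payment: C$249,987.8802… − C$63,700.00 = C$186,287.8802…
Balance at month 11: C$186,287.8802… × (1 + 0.005)^7 = C$192,906.5762…
After C$102,900.00 payment: C$192,906.5762… − C$102,900.00 = C$90,006.5762…
Balance at month 17: C$90,006.5762… × (1 + 0.005)^6 = C$92,740.7518…
Penalty: 17 × 1.75% × C$245,050.00 = C$72,902.38…
Final settlement = outstanding balance + penalty = C$92,740.7518… + C$72,902.38… = C$165,643.13

C$165,643.13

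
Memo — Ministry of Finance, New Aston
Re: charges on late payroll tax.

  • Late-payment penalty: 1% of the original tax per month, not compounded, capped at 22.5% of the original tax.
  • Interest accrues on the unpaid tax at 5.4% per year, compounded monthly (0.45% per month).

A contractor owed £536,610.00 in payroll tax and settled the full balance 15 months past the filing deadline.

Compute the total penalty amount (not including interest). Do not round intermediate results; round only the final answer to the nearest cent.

£80,491.50

Penalty: 15 × 1% × £536,610.00 = £80,491.50 (below the 22.5% cap of £120,737.25)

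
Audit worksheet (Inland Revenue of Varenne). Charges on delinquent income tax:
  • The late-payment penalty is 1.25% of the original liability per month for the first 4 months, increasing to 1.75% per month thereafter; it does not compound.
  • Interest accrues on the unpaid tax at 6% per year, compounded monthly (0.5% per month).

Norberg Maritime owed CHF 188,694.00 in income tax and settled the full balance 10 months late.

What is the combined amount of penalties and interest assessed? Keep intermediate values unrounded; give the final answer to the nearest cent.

Penalty, months 1–4: 4 × 1.25% × CHF 188,694.00 = CHF 9,434.70
Penalty, months 5–10: 6 × 1.75% × CHF 188,694.00 = CHF 19,812.87
Interest: CHF 188,694.00 × ((1 + 0.005)^10 − 1) = CHF 188,694.00 × 0.0511401… = CHF 9,649.8361…
Penalties + interest = CHF 29,247.5700 + CHF 9,649.8361… = CHF 38,897.41

CHF 38,897.41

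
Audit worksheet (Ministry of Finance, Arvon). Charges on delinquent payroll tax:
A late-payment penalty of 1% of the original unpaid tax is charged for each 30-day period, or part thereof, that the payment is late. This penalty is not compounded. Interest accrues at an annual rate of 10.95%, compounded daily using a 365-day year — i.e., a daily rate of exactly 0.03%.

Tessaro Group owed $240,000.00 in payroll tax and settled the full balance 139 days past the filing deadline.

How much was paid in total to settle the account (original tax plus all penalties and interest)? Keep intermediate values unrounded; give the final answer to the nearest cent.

$262,218.03

Penalty periods: ⌈139/30⌉ = 5; penalty = 5 × 1% × $240,000.00 = $12,000.00
Interest: $240,000.00 × ((1 + 0.0003)^139 − 1) = $240,000.00 × 0.04257514… = $10,218.0330…
Total = $240,000.00 + $12,000.0000 + $10,218.0330… = $262,218.03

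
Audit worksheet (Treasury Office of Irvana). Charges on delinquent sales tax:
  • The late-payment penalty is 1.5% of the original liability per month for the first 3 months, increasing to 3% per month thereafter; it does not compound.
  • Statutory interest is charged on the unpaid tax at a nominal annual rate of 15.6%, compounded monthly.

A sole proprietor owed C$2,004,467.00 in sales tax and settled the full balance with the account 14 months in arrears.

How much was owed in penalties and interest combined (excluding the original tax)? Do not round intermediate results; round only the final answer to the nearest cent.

C$1,148,976.63

Penalty, months 1–3: 3 × 1.5% × C$2,004,467.00 = C$90,201.02…
Penalty, months 4–14: 11 × 3% × C$2,004,467.00 = C$661,474.11
Interest (15.6%/yr ÷ 12 = 1.3%/month): C$2,004,467.00 × ((1 + 0.013)^14 − 1) = C$397,301.5066…
Penalties + interest = C$751,675.1250 + C$397,301.5066… = C$1,148,976.63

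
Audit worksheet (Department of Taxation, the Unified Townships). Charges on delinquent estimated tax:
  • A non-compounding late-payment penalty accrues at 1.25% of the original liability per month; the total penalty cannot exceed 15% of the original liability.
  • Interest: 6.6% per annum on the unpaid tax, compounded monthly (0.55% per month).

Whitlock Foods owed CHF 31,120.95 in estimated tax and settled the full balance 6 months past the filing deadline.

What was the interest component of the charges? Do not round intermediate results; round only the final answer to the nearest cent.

CHF 1,041.22

Interest: CHF 31,120.95 × ((1 + 0.0055)^6 − 1) = CHF 31,120.95 × 0.0334571… = CHF 1,041.2165…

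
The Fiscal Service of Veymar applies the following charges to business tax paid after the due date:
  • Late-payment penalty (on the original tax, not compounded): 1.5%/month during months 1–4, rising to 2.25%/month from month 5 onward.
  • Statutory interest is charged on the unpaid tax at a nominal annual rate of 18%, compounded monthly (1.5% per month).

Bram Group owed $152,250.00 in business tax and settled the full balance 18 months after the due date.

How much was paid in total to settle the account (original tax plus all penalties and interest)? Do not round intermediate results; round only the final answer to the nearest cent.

$256,136.36

Penalty, months 1–4: 4 × 1.5% × $152,250.00 = $9,135.00
Penalty, months 5–18: 14 × 2.25% × $152,250.00 = $47,958.75
Interest: $152,250.00 × ((1 + 0.015)^18 − 1) = $152,250.00 × 0.3073406… = $46,792.6118…
Total = $152,250.00 + $57,093.7500 + $46,792.6118… = $256,136.36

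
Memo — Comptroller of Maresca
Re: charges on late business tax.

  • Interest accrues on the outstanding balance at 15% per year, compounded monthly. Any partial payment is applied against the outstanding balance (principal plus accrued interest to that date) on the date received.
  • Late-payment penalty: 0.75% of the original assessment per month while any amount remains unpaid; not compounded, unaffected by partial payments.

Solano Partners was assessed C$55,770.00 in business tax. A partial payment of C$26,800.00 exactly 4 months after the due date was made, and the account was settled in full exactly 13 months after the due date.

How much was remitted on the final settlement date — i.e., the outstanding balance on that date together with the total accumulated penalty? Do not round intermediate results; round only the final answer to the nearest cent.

C$41,011.82

Monthly rate = 15% ÷ 12 = 1.25%
Balance at month 4: C$55,770.0000 × (1 + 0.0125)^4 = C$58,611.2214…
After C$26,800.00 payment: C$58,611.2214… − C$26,800.00 = C$31,811.2214…
Balance at month 13: C$31,811.2214… × (1 + 0.0125)^9 = C$35,574.2401…
Penalty: 13 × 0.75% × C$55,770.00 = C$5,437.58…
Final settlement = outstanding balance + penalty = C$35,574.2401… + C$5,437.58… = C$41,011.82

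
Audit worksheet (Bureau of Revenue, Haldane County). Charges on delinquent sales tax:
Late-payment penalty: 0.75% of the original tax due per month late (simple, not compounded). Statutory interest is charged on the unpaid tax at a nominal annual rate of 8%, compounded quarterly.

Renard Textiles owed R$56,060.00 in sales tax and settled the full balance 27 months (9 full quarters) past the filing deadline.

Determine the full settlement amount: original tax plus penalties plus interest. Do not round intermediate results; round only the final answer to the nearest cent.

R$78,349.04

Late-payment penalty = 0.75% × R$56,060.00 × 27 mo = R$11,352.15
Interest (8%/yr ÷ 4 = 2%/quarter): R$56,060.00 × ((1 + 0.02)^9 − 1) = R$10,936.8894…
Total = R$56,060.00 + R$11,352.1500 + R$10,936.8894… = R$78,349.04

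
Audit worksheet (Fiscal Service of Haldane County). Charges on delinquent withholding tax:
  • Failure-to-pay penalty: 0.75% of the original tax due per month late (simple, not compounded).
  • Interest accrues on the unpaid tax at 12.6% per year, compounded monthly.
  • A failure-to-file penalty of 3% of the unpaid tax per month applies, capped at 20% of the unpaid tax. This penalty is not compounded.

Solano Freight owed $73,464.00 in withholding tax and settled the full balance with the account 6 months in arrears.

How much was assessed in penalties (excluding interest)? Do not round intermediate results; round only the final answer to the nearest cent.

$16,529.40

Failure-to-file: 6 × 3% × $73,464.00 = $13,223.52 (under the 20% cap)
Failure-to-pay penalty: 6 × 0.75% × $73,464.00 = $3,305.88
Total penalty = $13,223.52 + $3,305.88 = $16,529.40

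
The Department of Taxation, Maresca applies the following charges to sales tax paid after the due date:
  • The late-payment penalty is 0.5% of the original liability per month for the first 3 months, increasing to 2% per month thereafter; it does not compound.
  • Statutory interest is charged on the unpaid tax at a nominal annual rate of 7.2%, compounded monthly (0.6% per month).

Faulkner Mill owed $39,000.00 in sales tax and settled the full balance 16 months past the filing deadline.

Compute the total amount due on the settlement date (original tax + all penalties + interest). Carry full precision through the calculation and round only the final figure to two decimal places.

$53,642.29

Penalty, months 1–3: 3 × 0.5% × $39,000.00 = $585.00
Penalty, months 4–16: 13 × 2% × $39,000.00 = $10,140.00
Interest: $39,000.00 × ((1 + 0.006)^16 − 1) = $39,000.00 × 0.1004434… = $3,917.2908…
Total = $39,000.00 + $10,725.0000 + $3,917.2908… = $53,642.29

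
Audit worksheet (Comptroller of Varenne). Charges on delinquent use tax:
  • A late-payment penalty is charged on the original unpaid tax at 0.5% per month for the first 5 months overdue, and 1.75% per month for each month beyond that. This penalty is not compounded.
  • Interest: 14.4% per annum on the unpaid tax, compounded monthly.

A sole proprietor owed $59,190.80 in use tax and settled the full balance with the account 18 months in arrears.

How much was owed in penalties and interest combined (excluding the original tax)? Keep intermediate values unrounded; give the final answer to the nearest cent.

$29,122.33

Penalty, months 1–5: 5 × 0.5% × $59,190.80 = $1,479.77
Penalty, months 6–18: 13 × 1.75% × $59,190.80 = $13,465.91…
Interest (14.4%/yr ÷ 12 = 1.2%/month): $59,190.80 × ((1 + 0.012)^18 − 1) = $14,176.6517…
Penalties + interest = $14,945.6770 + $14,176.6517… = $29,122.33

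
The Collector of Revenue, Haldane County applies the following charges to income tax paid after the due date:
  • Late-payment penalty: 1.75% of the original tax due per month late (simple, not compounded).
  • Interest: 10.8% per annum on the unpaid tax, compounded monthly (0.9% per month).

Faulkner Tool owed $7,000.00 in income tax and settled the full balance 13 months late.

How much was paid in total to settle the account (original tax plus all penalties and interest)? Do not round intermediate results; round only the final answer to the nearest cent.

Late-payment penalty: 13 × 1.75% × $7,000.00 = $1,592.50
Interest: $7,000.00 × ((1 + 0.009)^13 − 1) = $7,000.00 × 0.1235313… = $864.7188…
Total = $7,000.00 + $1,592.5000 + $864.7188… = $9,457.22

$9,457.22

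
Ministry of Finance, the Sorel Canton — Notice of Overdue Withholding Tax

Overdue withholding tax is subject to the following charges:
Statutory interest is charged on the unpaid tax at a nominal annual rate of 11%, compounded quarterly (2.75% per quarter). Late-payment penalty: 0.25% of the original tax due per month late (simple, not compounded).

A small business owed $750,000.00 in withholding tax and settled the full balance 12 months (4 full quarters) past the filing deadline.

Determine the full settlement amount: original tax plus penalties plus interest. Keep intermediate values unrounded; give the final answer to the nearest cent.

Late-payment penalty: 12 × 0.25% × $750,000.00 = $22,500.00
Interest: $750,000.00 × ((1 + 0.0275)^4 − 1) = $750,000.00 × 0.1146213… = $85,965.9446…
Total = $750,000.00 + $22,500.0000 + $85,965.9446… = $858,465.94

$858,465.94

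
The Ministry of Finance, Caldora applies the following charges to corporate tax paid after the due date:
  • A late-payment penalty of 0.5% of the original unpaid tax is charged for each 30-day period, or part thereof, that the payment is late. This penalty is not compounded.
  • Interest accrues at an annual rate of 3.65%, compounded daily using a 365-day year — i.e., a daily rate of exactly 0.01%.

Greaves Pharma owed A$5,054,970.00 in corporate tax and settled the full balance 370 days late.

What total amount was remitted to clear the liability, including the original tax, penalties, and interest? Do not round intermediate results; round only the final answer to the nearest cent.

Penalty periods: ⌈370/30⌉ = 13; penalty = 13 × 0.5% × A$5,054,970.00 = A$328,573.05
Interest: A$5,054,970.00 × ((1 + 0.0001)^370 − 1) = A$5,054,970.00 × 0.03769110… = A$190,527.3860…
Total = A$5,054,970.00 + A$328,573.0500 + A$190,527.3860… = A$5,574,070.44

A$5,574,070.44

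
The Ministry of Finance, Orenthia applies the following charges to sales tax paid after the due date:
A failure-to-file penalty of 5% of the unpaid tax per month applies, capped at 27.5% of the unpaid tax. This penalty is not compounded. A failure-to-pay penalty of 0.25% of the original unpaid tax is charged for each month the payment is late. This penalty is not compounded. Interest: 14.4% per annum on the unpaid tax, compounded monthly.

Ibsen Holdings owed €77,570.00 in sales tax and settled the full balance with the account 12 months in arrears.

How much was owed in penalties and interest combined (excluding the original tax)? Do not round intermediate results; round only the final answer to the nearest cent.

€35,596.46

Failure-to-file: 12 × 5% × €77,570.00 = €46,542.00, capped at 27.5% × €77,570.00 = €21,331.75
Failure-to-pay penalty: 12 × 0.25% × €77,570.00 = €2,327.10
Interest (14.4%/yr ÷ 12 = 1.2%/month): €77,570.00 × ((1 + 0.012)^12 − 1) = €11,937.6060…
Penalties + interest = €23,658.8500 + €11,937.6060… = €35,596.46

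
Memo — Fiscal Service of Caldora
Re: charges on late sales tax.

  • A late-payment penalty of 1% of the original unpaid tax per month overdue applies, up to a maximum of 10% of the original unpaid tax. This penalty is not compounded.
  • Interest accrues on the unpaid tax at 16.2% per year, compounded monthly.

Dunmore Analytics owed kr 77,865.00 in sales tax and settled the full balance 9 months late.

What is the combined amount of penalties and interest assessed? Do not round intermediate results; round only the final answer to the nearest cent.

kr 16,995.74

Penalty: 9 × 1% × kr 77,865.00 = kr 7,007.85 (below the 10% cap of kr 7,786.50)
Interest (16.2%/yr ÷ 12 = 1.35%/month): kr 77,865.00 × ((1 + 0.0135)^9 − 1) = kr 9,987.8926…
Penalties + interest = kr 7,007.8500 + kr 9,987.8926… = kr 16,995.74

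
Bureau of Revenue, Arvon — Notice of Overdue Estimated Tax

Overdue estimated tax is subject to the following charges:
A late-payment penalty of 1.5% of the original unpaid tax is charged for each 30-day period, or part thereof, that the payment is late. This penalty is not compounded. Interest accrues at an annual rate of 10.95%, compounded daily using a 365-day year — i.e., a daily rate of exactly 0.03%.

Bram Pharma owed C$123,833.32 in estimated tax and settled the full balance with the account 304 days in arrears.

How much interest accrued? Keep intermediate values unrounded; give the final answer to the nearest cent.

C$11,822.75

Interest: C$123,833.32 × ((1 + 0.0003)^304 − 1) = C$123,833.32 × 0.09547310… = C$11,822.7507…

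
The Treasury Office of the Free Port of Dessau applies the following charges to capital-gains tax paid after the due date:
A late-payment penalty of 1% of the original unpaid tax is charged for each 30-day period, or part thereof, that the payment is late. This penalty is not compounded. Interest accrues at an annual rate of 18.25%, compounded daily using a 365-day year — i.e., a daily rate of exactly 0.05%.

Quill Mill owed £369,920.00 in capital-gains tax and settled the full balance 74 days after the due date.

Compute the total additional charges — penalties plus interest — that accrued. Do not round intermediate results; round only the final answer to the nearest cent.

Penalty periods: ⌈74/30⌉ = 3; penalty = 3 × 1% × £369,920.00 = £11,097.60
Interest: £369,920.00 × ((1 + 0.0005)^74 − 1) = £369,920.00 × 0.03768343… = £13,939.8527…
Penalties + interest = £11,097.6000 + £13,939.8527… = £25,037.45

£25,037.45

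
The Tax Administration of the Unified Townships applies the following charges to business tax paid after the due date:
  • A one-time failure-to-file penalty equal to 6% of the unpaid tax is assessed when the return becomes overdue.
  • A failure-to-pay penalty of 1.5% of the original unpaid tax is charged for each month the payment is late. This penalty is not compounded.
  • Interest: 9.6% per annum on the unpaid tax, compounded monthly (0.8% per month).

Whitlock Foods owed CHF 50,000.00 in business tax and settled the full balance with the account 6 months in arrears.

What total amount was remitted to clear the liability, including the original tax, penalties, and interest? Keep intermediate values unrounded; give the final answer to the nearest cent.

Failure-to-file penalty: 6% × CHF 50,000.00 = CHF 3,000.00
Failure-to-pay penalty = 1.5% × CHF 50,000.00 × 6 mo = CHF 4,500.00
Interest: CHF 50,000.00 × ((1 + 0.008)^6 − 1) = CHF 50,000.00 × 0.0489703… = CHF 2,448.5151…
Total = CHF 50,000.00 + CHF 7,500.0000 + CHF 2,448.5151… = CHF 59,948.52

CHF 59,948.52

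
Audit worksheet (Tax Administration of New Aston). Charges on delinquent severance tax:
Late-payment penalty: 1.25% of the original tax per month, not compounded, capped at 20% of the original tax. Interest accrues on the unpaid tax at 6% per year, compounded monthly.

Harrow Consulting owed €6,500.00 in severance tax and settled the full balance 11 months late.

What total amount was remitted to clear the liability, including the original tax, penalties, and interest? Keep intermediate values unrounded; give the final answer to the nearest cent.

€7,760.32

Penalty: 11 × 1.25% × €6,500.00 = €893.75 (below the 20% cap of €1,300.00)
Interest (6%/yr ÷ 12 = 0.5%/month): €6,500.00 × ((1 + 0.005)^11 − 1) = €366.5729…
Total = €6,500.00 + €893.7500 + €366.5729… = €7,760.32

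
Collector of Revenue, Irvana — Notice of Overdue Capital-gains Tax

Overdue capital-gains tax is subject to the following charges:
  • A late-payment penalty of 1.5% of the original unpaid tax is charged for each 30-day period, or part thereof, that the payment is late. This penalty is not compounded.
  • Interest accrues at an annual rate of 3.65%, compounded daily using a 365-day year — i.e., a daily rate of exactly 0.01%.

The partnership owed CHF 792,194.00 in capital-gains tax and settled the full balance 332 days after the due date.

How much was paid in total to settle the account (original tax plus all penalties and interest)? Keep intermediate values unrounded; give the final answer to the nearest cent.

CHF 961,529.87

Penalty periods: ⌈332/30⌉ = 12; penalty = 12 × 1.5% × CHF 792,194.00 = CHF 142,594.92
Interest: CHF 792,194.00 × ((1 + 0.0001)^332 − 1) = CHF 792,194.00 × 0.03375555… = CHF 26,740.9474…
Total = CHF 792,194.00 + CHF 142,594.9200 + CHF 26,740.9474… = CHF 961,529.87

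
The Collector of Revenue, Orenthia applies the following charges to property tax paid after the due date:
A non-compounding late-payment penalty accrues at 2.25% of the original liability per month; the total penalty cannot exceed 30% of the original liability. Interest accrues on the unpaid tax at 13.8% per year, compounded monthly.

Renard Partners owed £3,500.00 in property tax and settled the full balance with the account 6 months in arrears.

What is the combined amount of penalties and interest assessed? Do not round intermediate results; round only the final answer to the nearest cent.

£721.05

Penalty: 6 × 2.25% × £3,500.00 = £472.50 (below the 30% cap of £1,050.00)
Interest (13.8%/yr ÷ 12 = 1.15%/month): £3,500.00 × ((1 + 0.0115)^6 − 1) = £248.5505…
Penalties + interest = £472.5000 + £248.5505… = £721.05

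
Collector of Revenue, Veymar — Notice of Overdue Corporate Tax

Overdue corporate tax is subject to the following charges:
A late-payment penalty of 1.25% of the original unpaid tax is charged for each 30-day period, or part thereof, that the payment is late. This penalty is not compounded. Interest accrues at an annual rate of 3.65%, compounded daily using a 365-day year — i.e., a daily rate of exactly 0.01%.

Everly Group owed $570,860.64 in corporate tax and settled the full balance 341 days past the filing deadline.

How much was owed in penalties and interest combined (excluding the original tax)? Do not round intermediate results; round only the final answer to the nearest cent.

Penalty periods: ⌈341/30⌉ = 12; penalty = 12 × 1.25% × $570,860.64 = $85,629.10…
Interest: $570,860.64 × ((1 + 0.0001)^341 − 1) = $570,860.64 × 0.03468631… = $19,801.0470…
Penalties + interest = $85,629.0960 + $19,801.0470… = $105,430.14

$105,430.14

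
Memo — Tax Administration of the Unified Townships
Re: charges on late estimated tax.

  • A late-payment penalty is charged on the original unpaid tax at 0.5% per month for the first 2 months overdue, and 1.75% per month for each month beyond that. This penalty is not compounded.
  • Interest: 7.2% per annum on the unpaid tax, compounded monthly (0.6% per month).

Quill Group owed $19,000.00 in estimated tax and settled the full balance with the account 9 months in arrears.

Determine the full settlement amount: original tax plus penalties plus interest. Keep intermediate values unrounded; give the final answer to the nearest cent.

Penalty, months 1–2: 2 × 0.5% × $19,000.00 = $190.00
Penalty, months 3–9: 7 × 1.75% × $19,000.00 = $2,327.50
Interest: $19,000.00 × ((1 + 0.006)^9 − 1) = $19,000.00 × 0.0553143… = $1,050.9719…
Total = $19,000.00 + $2,517.5000 + $1,050.9719… = $22,568.47

$22,568.47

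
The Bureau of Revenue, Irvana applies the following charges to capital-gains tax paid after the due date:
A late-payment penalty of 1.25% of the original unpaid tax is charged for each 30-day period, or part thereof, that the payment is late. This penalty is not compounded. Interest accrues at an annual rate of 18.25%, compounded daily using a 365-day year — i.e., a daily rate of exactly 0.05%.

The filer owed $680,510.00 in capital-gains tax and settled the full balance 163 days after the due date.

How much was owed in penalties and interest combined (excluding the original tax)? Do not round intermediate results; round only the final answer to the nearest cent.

Penalty periods: ⌈163/30⌉ = 6; penalty = 6 × 1.25% × $680,510.00 = $51,038.25
Interest: $680,510.00 × ((1 + 0.0005)^163 − 1) = $680,510.00 × 0.08489112… = $57,769.2561…
Penalties + interest = $51,038.2500 + $57,769.2561… = $108,807.51

$108,807.51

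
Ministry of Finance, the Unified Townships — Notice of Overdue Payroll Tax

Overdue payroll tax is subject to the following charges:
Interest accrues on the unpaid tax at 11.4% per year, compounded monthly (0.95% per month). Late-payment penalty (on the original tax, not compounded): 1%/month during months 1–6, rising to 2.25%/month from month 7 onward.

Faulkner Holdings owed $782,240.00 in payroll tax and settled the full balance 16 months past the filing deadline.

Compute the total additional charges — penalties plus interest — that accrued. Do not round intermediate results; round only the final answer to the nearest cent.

$350,697.98

Penalty, months 1–6: 6 × 1% × $782,240.00 = $46,934.40
Penalty, months 7–16: 10 × 2.25% × $782,240.00 = $176,004.00
Interest: $782,240.00 × ((1 + 0.0095)^16 − 1) = $782,240.00 × 0.1633253… = $127,759.5811…
Penalties + interest = $222,938.4000 + $127,759.5811… = $350,697.98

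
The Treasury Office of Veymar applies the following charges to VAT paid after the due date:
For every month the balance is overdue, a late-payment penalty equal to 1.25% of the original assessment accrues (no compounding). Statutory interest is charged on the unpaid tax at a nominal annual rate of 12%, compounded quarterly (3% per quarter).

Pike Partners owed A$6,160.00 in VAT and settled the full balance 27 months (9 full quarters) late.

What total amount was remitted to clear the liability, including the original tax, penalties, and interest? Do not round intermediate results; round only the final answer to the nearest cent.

A$10,116.40

Late-payment penalty: 27 × 1.25% × A$6,160.00 = A$2,079.00
Interest: A$6,160.00 × ((1 + 0.03)^9 − 1) = A$6,160.00 × 0.3047732… = A$1,877.4028…
Total = A$6,160.00 + A$2,079.0000 + A$1,877.4028… = A$10,116.40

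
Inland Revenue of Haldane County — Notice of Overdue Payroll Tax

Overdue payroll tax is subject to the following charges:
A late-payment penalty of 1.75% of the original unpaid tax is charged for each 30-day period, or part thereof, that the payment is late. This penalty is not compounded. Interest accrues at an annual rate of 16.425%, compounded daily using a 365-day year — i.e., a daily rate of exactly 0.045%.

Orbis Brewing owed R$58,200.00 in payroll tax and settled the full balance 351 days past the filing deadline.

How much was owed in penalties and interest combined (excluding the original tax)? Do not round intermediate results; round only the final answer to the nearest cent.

R$22,178.04

Penalty periods: ⌈351/30⌉ = 12; penalty = 12 × 1.75% × R$58,200.00 = R$12,222.00
Interest: R$58,200.00 × ((1 + 0.00045)^351 − 1) = R$58,200.00 × 0.17106603… = R$9,956.0430…
Penalties + interest = R$12,222.0000 + R$9,956.0430… = R$22,178.04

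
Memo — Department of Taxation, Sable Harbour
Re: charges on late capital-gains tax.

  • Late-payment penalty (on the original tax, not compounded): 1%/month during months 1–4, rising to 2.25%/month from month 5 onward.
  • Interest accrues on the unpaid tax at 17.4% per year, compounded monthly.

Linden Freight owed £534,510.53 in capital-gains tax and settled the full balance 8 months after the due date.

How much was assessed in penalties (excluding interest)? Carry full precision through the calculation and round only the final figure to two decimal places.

£69,486.37

Penalty, months 1–4: 4 × 1% × £534,510.53 = £21,380.42…
Penalty, months 5–8: 4 × 2.25% × £534,510.53 = £48,105.95…
Total penalty = £21,380.42… + £48,105.95… = £69,486.37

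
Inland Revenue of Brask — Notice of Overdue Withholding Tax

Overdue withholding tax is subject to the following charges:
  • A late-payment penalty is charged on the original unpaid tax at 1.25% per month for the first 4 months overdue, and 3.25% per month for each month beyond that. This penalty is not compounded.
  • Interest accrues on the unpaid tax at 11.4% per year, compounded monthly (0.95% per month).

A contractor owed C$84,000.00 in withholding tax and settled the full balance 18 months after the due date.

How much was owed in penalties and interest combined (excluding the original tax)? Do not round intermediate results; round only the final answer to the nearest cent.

C$58,004.81

Penalty, months 1–4: 4 × 1.25% × C$84,000.00 = C$4,200.00
Penalty, months 5–18: 14 × 3.25% × C$84,000.00 = C$38,220.00
Interest: C$84,000.00 × ((1 + 0.0095)^18 − 1) = C$84,000.00 × 0.1855335… = C$15,584.8114…
Penalties + interest = C$42,420.0000 + C$15,584.8114… = C$58,004.81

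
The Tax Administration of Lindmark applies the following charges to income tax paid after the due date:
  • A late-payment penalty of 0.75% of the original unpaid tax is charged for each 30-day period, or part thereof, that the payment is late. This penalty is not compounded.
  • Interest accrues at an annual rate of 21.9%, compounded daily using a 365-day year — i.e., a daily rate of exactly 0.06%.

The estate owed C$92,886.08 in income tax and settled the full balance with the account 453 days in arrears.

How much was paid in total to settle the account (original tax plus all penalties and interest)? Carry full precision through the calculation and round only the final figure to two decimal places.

Penalty periods: ⌈453/30⌉ = 16; penalty = 16 × 0.75% × C$92,886.08 = C$11,146.33…
Interest: C$92,886.08 × ((1 + 0.0006)^453 − 1) = C$92,886.08 × 0.31221755… = C$29,000.6644…
Total = C$92,886.08 + C$11,146.3296 + C$29,000.6644… = C$133,033.07

C$133,033.07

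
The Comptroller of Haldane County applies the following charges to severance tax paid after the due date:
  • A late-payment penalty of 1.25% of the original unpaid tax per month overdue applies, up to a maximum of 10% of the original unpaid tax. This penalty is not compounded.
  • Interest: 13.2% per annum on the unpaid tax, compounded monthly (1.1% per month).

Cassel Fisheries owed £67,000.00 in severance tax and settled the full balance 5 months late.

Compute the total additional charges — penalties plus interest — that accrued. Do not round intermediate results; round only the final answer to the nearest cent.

£7,954.47

Penalty: 5 × 1.25% × £67,000.00 = £4,187.50 (below the 10% cap of £6,700.00)
Interest: £67,000.00 × ((1 + 0.011)^5 − 1) = £67,000.00 × 0.0562234… = £3,766.9667…
Penalties + interest = £4,187.5000 + £3,766.9667… = £7,954.47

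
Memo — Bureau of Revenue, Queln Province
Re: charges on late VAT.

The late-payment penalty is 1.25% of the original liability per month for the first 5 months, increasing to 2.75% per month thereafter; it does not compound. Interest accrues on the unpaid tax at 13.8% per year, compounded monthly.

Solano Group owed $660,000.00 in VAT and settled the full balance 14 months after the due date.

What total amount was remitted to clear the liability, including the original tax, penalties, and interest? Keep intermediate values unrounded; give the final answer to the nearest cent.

Penalty, months 1–5: 5 × 1.25% × $660,000.00 = $41,250.00
Penalty, months 6–14: 9 × 2.75% × $660,000.00 = $163,350.00
Interest (13.8%/yr ÷ 12 = 1.15%/month): $660,000.00 × ((1 + 0.0115)^14 − 1) = $114,580.1354…
Total = $660,000.00 + $204,600.0000 + $114,580.1354… = $979,180.14

$979,180.14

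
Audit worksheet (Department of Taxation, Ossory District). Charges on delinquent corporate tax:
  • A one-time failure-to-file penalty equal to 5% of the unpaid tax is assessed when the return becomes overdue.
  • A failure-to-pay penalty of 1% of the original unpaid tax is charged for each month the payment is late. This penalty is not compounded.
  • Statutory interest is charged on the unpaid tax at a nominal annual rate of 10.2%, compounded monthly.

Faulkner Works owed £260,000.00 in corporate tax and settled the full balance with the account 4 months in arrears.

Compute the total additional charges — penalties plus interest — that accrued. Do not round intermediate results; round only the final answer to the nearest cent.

Failure-to-file penalty: 5% × £260,000.00 = £13,000.00
Failure-to-pay penalty: 4 × 1% × £260,000.00 = £10,400.00
Interest (10.2%/yr ÷ 12 = 0.85%/month): £260,000.00 × ((1 + 0.0085)^4 − 1) = £8,953.3500…
Penalties + interest = £23,400.0000 + £8,953.3500… = £32,353.35

£32,353.35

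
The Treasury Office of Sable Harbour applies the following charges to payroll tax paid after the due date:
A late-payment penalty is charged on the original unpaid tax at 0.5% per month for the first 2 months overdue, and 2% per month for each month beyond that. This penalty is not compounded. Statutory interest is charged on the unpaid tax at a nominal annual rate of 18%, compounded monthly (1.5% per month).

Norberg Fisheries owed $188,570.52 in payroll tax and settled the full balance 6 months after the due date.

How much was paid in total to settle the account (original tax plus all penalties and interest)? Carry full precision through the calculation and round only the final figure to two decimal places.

Penalty, months 1–2: 2 × 0.5% × $188,570.52 = $1,885.71…
Penalty, months 3–6: 4 × 2% × $188,570.52 = $15,085.64…
Interest: $188,570.52 × ((1 + 0.015)^6 − 1) = $188,570.52 × 0.0934433… = $17,620.6449…
Total = $188,570.52 + $16,971.3468 + $17,620.6449… = $223,162.51

$223,162.51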